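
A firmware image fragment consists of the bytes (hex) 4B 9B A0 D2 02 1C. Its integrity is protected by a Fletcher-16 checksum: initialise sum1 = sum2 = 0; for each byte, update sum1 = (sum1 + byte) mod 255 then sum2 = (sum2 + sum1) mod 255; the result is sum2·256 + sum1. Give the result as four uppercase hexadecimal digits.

Running sums (mod 255):
  after byte 0 (4B): sum1=75, sum2=75
  after byte 1 (9B): sum1=230, sum2=50
  after byte 2 (A0): sum1=135, sum2=185
  after byte 3 (D2): sum1=90, sum2=20
  after byte 4 (02): sum1=92, sum2=112
  after byte 5 (1C): sum1=120, sum2=232
Checksum = sum2·256 + sum1 = 232·256 + 120 = 59512 = 0xE878.

E878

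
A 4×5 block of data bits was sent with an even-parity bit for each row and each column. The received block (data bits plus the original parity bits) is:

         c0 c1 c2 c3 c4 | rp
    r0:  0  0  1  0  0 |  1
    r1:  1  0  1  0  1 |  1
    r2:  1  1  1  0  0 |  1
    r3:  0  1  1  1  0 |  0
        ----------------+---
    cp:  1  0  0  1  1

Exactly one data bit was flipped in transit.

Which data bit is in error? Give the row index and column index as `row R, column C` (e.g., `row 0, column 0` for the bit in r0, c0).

row 3, column 0

Recompute each row's even parity and compare to rp:
  r0: data parity 1, sent rp 1 → ok
  r1: data parity 1, sent rp 1 → ok
  r2: data parity 1, sent rp 1 → ok
  r3: data parity 1, sent rp 0 → mismatch
Recompute each column's even parity and compare to cp:
  c0: data parity 0, sent cp 1 → mismatch
  c1: data parity 0, sent cp 0 → ok
  c2: data parity 0, sent cp 0 → ok
  c3: data parity 1, sent cp 1 → ok
  c4: data parity 1, sent cp 1 → ok
Exactly one row (r3) and one column (c0) fail → the flipped bit is at their intersection.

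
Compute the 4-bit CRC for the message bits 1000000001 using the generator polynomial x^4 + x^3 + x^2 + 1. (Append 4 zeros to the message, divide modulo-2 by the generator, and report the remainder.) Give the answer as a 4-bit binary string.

Append 4 zeros: 10000000010000. Divide by 11101 (XOR where the leading bit is 1):
  pos 0: 10000 XOR 11101 = 01101
  pos 1: 11010 XOR 11101 = 00111
  pos 3: 11100 XOR 11101 = 00001
  pos 7: 10100 XOR 11101 = 01001
  pos 8: 10010 XOR 11101 = 01111
  pos 9: 11110 XOR 11101 = 00011
Remainder (last 4 bits) = 0011. This is the CRC / FCS.

0011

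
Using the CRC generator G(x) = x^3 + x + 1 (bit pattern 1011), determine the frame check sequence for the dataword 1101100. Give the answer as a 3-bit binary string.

Append 3 zeros: 1101100000. Divide by 1011 (XOR where the leading bit is 1):
  pos 0: 1101 XOR 1011 = 0110
  pos 1: 1101 XOR 1011 = 0110
  pos 2: 1100 XOR 1011 = 0111
  pos 3: 1110 XOR 1011 = 0101
  pos 4: 1010 XOR 1011 = 0001
Remainder (last 3 bits) = 100. This is the CRC / FCS.

100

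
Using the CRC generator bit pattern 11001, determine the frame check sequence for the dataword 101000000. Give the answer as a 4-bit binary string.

Append 4 zeros: 1010000000000. Divide by 11001 (XOR where the leading bit is 1):
  pos 0: 10100 XOR 11001 = 01101
  pos 1: 11010 XOR 11001 = 00011
  pos 4: 11000 XOR 11001 = 00001
  pos 8: 10000 XOR 11001 = 01001
Remainder (last 4 bits) = 1001. This is the CRC / FCS.

1001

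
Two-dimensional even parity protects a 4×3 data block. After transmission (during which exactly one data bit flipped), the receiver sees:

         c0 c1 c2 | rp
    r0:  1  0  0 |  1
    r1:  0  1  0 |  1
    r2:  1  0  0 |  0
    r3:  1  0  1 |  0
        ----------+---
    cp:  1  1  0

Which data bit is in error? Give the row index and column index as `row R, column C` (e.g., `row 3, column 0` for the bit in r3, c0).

row 2, column 2

Recompute each row's even parity and compare to rp:
  r0: data parity 1, sent rp 1 → ok
  r1: data parity 1, sent rp 1 → ok
  r2: data parity 1, sent rp 0 → mismatch
  r3: data parity 0, sent rp 0 → ok
Recompute each column's even parity and compare to cp:
  c0: data parity 1, sent cp 1 → ok
  c1: data parity 1, sent cp 1 → ok
  c2: data parity 1, sent cp 0 → mismatch
Exactly one row (r2) and one column (c2) fail → the flipped bit is at their intersection.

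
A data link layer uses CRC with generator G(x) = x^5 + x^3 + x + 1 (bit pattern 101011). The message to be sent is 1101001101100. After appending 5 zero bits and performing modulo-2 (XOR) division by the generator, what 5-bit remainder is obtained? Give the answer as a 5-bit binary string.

Append 5 zeros: 110100110110000000. Divide by 101011 (XOR where the leading bit is 1):
  pos 0: 110100 XOR 101011 = 011111
  pos 1: 111111 XOR 101011 = 010100
  pos 2: 101001 XOR 101011 = 000010
  pos 6: 100110 XOR 101011 = 001101
  pos 8: 110100 XOR 101011 = 011111
  pos 9: 111110 XOR 101011 = 010101
  pos 10: 101010 XOR 101011 = 000001
Remainder (last 5 bits) = 00100. This is the CRC / FCS.

00100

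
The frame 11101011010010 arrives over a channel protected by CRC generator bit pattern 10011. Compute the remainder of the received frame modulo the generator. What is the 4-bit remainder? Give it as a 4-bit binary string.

0000

Modulo-2 division of 11101011010010 by 10011:
  pos 0: 11101 XOR 10011 = 01110
  pos 1: 11100 XOR 10011 = 01111
  pos 2: 11111 XOR 10011 = 01100
  pos 3: 11001 XOR 10011 = 01010
  pos 4: 10100 XOR 10011 = 00111
  pos 6: 11110 XOR 10011 = 01101
  pos 7: 11010 XOR 10011 = 01001
  pos 8: 10011 XOR 10011 = 00000
Remainder = 0000 (zero — the frame passes the CRC check).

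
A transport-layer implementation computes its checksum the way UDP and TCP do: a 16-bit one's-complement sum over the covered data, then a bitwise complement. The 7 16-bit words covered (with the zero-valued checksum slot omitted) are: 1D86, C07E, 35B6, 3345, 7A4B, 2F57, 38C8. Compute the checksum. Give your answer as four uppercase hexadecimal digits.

One's-complement addition (fold any carry out of bit 15 back into bit 0):
  0x1D86 + 0xC07E = 0x0DE04
  0xDE04 + 0x35B6 = 0x113BA → wrap carry → 0x13BB
  0x13BB + 0x3345 = 0x04700
  0x4700 + 0x7A4B = 0x0C14B
  0xC14B + 0x2F57 = 0x0F0A2
  0xF0A2 + 0x38C8 = 0x1296A → wrap carry → 0x296B
One's-complement sum = 0x296B.
Checksum = ~0x296B & 0xFFFF = 0xD694.

D694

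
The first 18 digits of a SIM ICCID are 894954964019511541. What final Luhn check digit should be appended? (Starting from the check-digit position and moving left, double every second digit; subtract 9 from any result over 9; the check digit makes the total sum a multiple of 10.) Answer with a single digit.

6

Partial digits right→left: 1 4 5 1 1 5 9 1 0 4 6 9 4 5 9 4 9 8
Double every second digit counting from the check-digit position (so the 1st, 3rd, 5th, ... of the partial from the right).
  doubled (with −9 where >9): 2 1 2 9 0 3 8 9 9 → sum 43
  kept as-is: 4 1 5 1 4 9 5 4 8 → sum 41
Total = 43 + 41 = 84.
Check digit = (10 − (84 mod 10)) mod 10 = 6.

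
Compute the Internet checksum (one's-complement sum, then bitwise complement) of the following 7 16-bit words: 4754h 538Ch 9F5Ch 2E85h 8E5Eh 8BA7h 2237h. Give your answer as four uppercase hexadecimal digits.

5B00

One's-complement addition (fold any carry out of bit 15 back into bit 0):
  0x4754 + 0x538C = 0x09AE0
  0x9AE0 + 0x9F5C = 0x13A3C → wrap carry → 0x3A3D
  0x3A3D + 0x2E85 = 0x068C2
  0x68C2 + 0x8E5E = 0x0F720
  0xF720 + 0x8BA7 = 0x182C7 → wrap carry → 0x82C8
  0x82C8 + 0x2237 = 0x0A4FF
One's-complement sum = 0xA4FF.
Checksum = ~0xA4FF & 0xFFFF = 0x5B00.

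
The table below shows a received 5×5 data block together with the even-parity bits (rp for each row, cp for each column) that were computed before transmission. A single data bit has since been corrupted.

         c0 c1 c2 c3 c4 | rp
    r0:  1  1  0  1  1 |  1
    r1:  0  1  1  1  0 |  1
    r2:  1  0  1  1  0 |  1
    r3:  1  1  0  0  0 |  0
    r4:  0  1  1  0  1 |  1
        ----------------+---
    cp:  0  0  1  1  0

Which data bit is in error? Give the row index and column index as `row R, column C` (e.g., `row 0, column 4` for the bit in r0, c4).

row 0, column 0

Recompute each row's even parity and compare to rp:
  r0: data parity 0, sent rp 1 → mismatch
  r1: data parity 1, sent rp 1 → ok
  r2: data parity 1, sent rp 1 → ok
  r3: data parity 0, sent rp 0 → ok
  r4: data parity 1, sent rp 1 → ok
Recompute each column's even parity and compare to cp:
  c0: data parity 1, sent cp 0 → mismatch
  c1: data parity 0, sent cp 0 → ok
  c2: data parity 1, sent cp 1 → ok
  c3: data parity 1, sent cp 1 → ok
  c4: data parity 0, sent cp 0 → ok
Exactly one row (r0) and one column (c0) fail → the flipped bit is at their intersection.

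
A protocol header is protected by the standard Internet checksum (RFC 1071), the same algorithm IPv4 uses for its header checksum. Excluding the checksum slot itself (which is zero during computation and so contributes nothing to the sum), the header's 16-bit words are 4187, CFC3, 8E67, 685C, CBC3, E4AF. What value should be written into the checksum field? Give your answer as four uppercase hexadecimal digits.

One's-complement addition (fold any carry out of bit 15 back into bit 0):
  0x4187 + 0xCFC3 = 0x1114A → wrap carry → 0x114B
  0x114B + 0x8E67 = 0x09FB2
  0x9FB2 + 0x685C = 0x1080E → wrap carry → 0x080F
  0x080F + 0xCBC3 = 0x0D3D2
  0xD3D2 + 0xE4AF = 0x1B881 → wrap carry → 0xB882
One's-complement sum = 0xB882.
Checksum = ~0xB882 & 0xFFFF = 0x477D.

477D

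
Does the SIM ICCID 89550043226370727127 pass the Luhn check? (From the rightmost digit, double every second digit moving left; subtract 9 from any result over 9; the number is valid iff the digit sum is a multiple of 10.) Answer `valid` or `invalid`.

invalid

From the right, keep odd positions and double even positions (subtract 9 from any doubled value over 9):
  doubled (positions 2,4,...): 4 5 5 5 3 4 8 0 1 7 → sum 42
  kept (positions 1,3,...): 7 1 2 0 3 2 3 0 5 9 → sum 32
Total = 74.
74 mod 10 = 4, so the number is invalid.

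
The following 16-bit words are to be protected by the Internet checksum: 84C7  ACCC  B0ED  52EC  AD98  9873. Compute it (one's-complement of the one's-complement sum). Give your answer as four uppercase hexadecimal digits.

One's-complement addition (fold any carry out of bit 15 back into bit 0):
  0x84C7 + 0xACCC = 0x13193 → wrap carry → 0x3194
  0x3194 + 0xB0ED = 0x0E281
  0xE281 + 0x52EC = 0x1356D → wrap carry → 0x356E
  0x356E + 0xAD98 = 0x0E306
  0xE306 + 0x9873 = 0x17B79 → wrap carry → 0x7B7A
One's-complement sum = 0x7B7A.
Checksum = ~0x7B7A & 0xFFFF = 0x8485.

8485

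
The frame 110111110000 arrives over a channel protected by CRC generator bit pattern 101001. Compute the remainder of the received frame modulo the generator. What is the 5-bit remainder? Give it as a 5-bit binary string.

00000

Modulo-2 division of 110111110000 by 101001:
  pos 0: 110111 XOR 101001 = 011110
  pos 1: 111101 XOR 101001 = 010100
  pos 2: 101001 XOR 101001 = 000000
Remainder = 00000 (zero — the frame passes the CRC check).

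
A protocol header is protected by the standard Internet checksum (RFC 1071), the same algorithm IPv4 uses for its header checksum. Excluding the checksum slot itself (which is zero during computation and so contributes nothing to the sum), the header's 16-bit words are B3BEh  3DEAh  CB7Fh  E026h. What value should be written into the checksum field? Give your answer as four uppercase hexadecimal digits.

One's-complement addition (fold any carry out of bit 15 back into bit 0):
  0xB3BE + 0x3DEA = 0x0F1A8
  0xF1A8 + 0xCB7F = 0x1BD27 → wrap carry → 0xBD28
  0xBD28 + 0xE026 = 0x19D4E → wrap carry → 0x9D4F
One's-complement sum = 0x9D4F.
Checksum = ~0x9D4F & 0xFFFF = 0x62B0.

62B0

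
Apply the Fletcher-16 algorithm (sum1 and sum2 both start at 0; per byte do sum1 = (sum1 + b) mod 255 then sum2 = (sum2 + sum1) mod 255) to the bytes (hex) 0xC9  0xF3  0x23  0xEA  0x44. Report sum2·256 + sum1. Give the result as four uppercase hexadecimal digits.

Running sums (mod 255):
  after byte 0 (0xC9): sum1=201, sum2=201
  after byte 1 (0xF3): sum1=189, sum2=135
  after byte 2 (0x23): sum1=224, sum2=104
  after byte 3 (0xEA): sum1=203, sum2=52
  after byte 4 (0x44): sum1=16, sum2=68
Checksum = sum2·256 + sum1 = 68·256 + 16 = 17424 = 0x4410.

4410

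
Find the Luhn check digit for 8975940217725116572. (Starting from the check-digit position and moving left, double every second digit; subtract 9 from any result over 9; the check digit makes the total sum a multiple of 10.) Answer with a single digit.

1

Partial digits right→left: 2 7 5 6 1 1 5 2 7 7 1 2 0 4 9 5 7 9 8
Double every second digit counting from the check-digit position (so the 1st, 3rd, 5th, ... of the partial from the right).
  doubled (with −9 where >9): 4 1 2 1 5 2 0 9 5 7 → sum 36
  kept as-is: 7 6 1 2 7 2 4 5 9 → sum 43
Total = 36 + 43 = 79.
Check digit = (10 − (79 mod 10)) mod 10 = 1.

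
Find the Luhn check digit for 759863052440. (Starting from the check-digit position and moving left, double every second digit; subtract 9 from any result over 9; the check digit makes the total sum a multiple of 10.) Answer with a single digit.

9

Partial digits right→left: 0 4 4 2 5 0 3 6 8 9 5 7
Double every second digit counting from the check-digit position (so the 1st, 3rd, 5th, ... of the partial from the right).
  doubled (with −9 where >9): 0 8 1 6 7 1 → sum 23
  kept as-is: 4 2 0 6 9 7 → sum 28
Total = 23 + 28 = 51.
Check digit = (10 − (51 mod 10)) mod 10 = 9.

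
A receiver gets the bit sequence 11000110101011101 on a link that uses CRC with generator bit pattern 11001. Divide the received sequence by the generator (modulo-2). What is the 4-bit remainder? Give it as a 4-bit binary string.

Modulo-2 division of 11000110101011101 by 11001:
  pos 0: 11000 XOR 11001 = 00001
  pos 4: 11101 XOR 11001 = 00100
  pos 6: 10001 XOR 11001 = 01000
  pos 7: 10000 XOR 11001 = 01001
  pos 8: 10011 XOR 11001 = 01010
  pos 9: 10101 XOR 11001 = 01100
  pos 10: 11001 XOR 11001 = 00000
Remainder = 0001 (nonzero — an error is detected).

0001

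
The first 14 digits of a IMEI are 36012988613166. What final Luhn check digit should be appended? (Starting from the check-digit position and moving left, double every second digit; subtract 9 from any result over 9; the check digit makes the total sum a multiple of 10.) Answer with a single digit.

4

Partial digits right→left: 6 6 1 3 1 6 8 8 9 2 1 0 6 3
Double every second digit counting from the check-digit position (so the 1st, 3rd, 5th, ... of the partial from the right).
  doubled (with −9 where >9): 3 2 2 7 9 2 3 → sum 28
  kept as-is: 6 3 6 8 2 0 3 → sum 28
Total = 28 + 28 = 56.
Check digit = (10 − (56 mod 10)) mod 10 = 4.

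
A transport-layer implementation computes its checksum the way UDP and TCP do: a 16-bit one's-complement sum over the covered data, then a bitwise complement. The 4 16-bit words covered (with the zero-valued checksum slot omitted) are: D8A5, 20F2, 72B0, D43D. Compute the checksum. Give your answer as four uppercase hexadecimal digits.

One's-complement addition (fold any carry out of bit 15 back into bit 0):
  0xD8A5 + 0x20F2 = 0x0F997
  0xF997 + 0x72B0 = 0x16C47 → wrap carry → 0x6C48
  0x6C48 + 0xD43D = 0x14085 → wrap carry → 0x4086
One's-complement sum = 0x4086.
Checksum = ~0x4086 & 0xFFFF = 0xBF79.

BF79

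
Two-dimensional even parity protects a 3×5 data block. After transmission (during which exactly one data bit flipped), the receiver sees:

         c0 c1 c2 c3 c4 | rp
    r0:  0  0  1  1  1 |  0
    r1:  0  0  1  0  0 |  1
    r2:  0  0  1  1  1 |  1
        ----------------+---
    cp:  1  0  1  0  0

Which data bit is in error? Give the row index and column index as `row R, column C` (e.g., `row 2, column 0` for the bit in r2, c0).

Recompute each row's even parity and compare to rp:
  r0: data parity 1, sent rp 0 → mismatch
  r1: data parity 1, sent rp 1 → ok
  r2: data parity 1, sent rp 1 → ok
Recompute each column's even parity and compare to cp:
  c0: data parity 0, sent cp 1 → mismatch
  c1: data parity 0, sent cp 0 → ok
  c2: data parity 1, sent cp 1 → ok
  c3: data parity 0, sent cp 0 → ok
  c4: data parity 0, sent cp 0 → ok
Exactly one row (r0) and one column (c0) fail → the flipped bit is at their intersection.

row 0, column 0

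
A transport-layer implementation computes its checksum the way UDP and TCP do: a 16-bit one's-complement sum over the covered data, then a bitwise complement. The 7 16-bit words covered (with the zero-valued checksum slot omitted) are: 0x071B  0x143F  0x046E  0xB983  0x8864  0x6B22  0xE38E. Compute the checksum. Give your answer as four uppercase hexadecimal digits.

One's-complement addition (fold any carry out of bit 15 back into bit 0):
  0x071B + 0x143F = 0x01B5A
  0x1B5A + 0x046E = 0x01FC8
  0x1FC8 + 0xB983 = 0x0D94B
  0xD94B + 0x8864 = 0x161AF → wrap carry → 0x61B0
  0x61B0 + 0x6B22 = 0x0CCD2
  0xCCD2 + 0xE38E = 0x1B060 → wrap carry → 0xB061
One's-complement sum = 0xB061.
Checksum = ~0xB061 & 0xFFFF = 0x4F9E.

4F9E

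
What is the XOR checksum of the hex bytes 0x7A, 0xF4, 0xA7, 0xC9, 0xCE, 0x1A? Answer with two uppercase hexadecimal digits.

34

XOR the bytes together:
  start with 0x7A
  0x7A ⊕ 0xF4 = 0x8E
  0x8E ⊕ 0xA7 = 0x29
  0x29 ⊕ 0xC9 = 0xE0
  0xE0 ⊕ 0xCE = 0x2E
  0x2E ⊕ 0x1A = 0x34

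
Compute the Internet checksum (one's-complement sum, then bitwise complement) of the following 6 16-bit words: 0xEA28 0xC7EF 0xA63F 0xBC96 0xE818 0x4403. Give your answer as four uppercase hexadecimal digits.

One's-complement addition (fold any carry out of bit 15 back into bit 0):
  0xEA28 + 0xC7EF = 0x1B217 → wrap carry → 0xB218
  0xB218 + 0xA63F = 0x15857 → wrap carry → 0x5858
  0x5858 + 0xBC96 = 0x114EE → wrap carry → 0x14EF
  0x14EF + 0xE818 = 0x0FD07
  0xFD07 + 0x4403 = 0x1410A → wrap carry → 0x410B
One's-complement sum = 0x410B.
Checksum = ~0x410B & 0xFFFF = 0xBEF4.

BEF4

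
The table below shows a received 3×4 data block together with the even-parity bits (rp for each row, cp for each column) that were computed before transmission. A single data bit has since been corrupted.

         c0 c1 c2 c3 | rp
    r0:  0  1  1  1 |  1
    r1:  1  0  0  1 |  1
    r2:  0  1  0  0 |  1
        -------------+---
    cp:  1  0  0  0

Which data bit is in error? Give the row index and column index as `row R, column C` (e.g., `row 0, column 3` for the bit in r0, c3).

row 1, column 2

Recompute each row's even parity and compare to rp:
  r0: data parity 1, sent rp 1 → ok
  r1: data parity 0, sent rp 1 → mismatch
  r2: data parity 1, sent rp 1 → ok
Recompute each column's even parity and compare to cp:
  c0: data parity 1, sent cp 1 → ok
  c1: data parity 0, sent cp 0 → ok
  c2: data parity 1, sent cp 0 → mismatch
  c3: data parity 0, sent cp 0 → ok
Exactly one row (r1) and one column (c2) fail → the flipped bit is at their intersection.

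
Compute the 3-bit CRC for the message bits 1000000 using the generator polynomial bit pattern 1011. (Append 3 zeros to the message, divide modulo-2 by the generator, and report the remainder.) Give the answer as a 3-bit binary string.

100

Append 3 zeros: 1000000000. Divide by 1011 (XOR where the leading bit is 1):
  pos 0: 1000 XOR 1011 = 0011
  pos 2: 1100 XOR 1011 = 0111
  pos 3: 1110 XOR 1011 = 0101
  pos 4: 1010 XOR 1011 = 0001
Remainder (last 3 bits) = 100. This is the CRC / FCS.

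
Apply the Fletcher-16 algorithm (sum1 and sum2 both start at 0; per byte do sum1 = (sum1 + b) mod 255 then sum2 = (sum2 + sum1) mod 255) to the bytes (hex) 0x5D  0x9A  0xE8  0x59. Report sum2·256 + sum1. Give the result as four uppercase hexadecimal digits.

703A

Running sums (mod 255):
  after byte 0 (0x5D): sum1=93, sum2=93
  after byte 1 (0x9A): sum1=247, sum2=85
  after byte 2 (0xE8): sum1=224, sum2=54
  after byte 3 (0x59): sum1=58, sum2=112
Checksum = sum2·256 + sum1 = 112·256 + 58 = 28730 = 0x703A.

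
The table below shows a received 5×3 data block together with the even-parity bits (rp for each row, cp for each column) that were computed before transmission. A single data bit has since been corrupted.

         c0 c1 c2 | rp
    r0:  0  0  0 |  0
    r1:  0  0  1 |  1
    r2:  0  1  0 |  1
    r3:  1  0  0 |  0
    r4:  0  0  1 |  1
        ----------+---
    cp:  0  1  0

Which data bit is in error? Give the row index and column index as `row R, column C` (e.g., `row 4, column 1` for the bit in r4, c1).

Recompute each row's even parity and compare to rp:
  r0: data parity 0, sent rp 0 → ok
  r1: data parity 1, sent rp 1 → ok
  r2: data parity 1, sent rp 1 → ok
  r3: data parity 1, sent rp 0 → mismatch
  r4: data parity 1, sent rp 1 → ok
Recompute each column's even parity and compare to cp:
  c0: data parity 1, sent cp 0 → mismatch
  c1: data parity 1, sent cp 1 → ok
  c2: data parity 0, sent cp 0 → ok
Exactly one row (r3) and one column (c0) fail → the flipped bit is at their intersection.

row 3, column 0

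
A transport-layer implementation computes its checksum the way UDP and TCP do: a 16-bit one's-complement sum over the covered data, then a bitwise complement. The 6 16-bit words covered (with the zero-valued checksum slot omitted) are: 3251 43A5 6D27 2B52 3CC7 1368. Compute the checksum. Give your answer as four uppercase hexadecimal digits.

One's-complement addition (fold any carry out of bit 15 back into bit 0):
  0x3251 + 0x43A5 = 0x075F6
  0x75F6 + 0x6D27 = 0x0E31D
  0xE31D + 0x2B52 = 0x10E6F → wrap carry → 0x0E70
  0x0E70 + 0x3CC7 = 0x04B37
  0x4B37 + 0x1368 = 0x05E9F
One's-complement sum = 0x5E9F.
Checksum = ~0x5E9F & 0xFFFF = 0xA160.

A160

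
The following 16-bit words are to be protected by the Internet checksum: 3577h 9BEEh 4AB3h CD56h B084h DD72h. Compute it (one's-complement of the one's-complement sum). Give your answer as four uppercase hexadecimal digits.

One's-complement addition (fold any carry out of bit 15 back into bit 0):
  0x3577 + 0x9BEE = 0x0D165
  0xD165 + 0x4AB3 = 0x11C18 → wrap carry → 0x1C19
  0x1C19 + 0xCD56 = 0x0E96F
  0xE96F + 0xB084 = 0x199F3 → wrap carry → 0x99F4
  0x99F4 + 0xDD72 = 0x17766 → wrap carry → 0x7767
One's-complement sum = 0x7767.
Checksum = ~0x7767 & 0xFFFF = 0x8898.

8898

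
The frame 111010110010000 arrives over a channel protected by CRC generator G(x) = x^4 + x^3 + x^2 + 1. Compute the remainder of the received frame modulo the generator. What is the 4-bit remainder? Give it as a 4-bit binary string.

Modulo-2 division of 111010110010000 by 11101:
  pos 0: 11101 XOR 11101 = 00000
  pos 6: 11001 XOR 11101 = 00100
  pos 8: 10000 XOR 11101 = 01101
  pos 9: 11010 XOR 11101 = 00111
Remainder = 1110 (nonzero — an error is detected).

1110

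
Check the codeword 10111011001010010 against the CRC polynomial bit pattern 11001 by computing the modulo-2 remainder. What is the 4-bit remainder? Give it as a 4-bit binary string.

0000

Modulo-2 division of 10111011001010010 by 11001:
  pos 0: 10111 XOR 11001 = 01110
  pos 1: 11100 XOR 11001 = 00101
  pos 3: 10111 XOR 11001 = 01110
  pos 4: 11100 XOR 11001 = 00101
  pos 6: 10101 XOR 11001 = 01100
  pos 7: 11000 XOR 11001 = 00001
  pos 11: 11001 XOR 11001 = 00000
Remainder = 0000 (zero — the frame passes the CRC check).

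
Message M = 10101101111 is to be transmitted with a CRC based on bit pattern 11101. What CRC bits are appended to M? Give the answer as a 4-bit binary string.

Append 4 zeros: 101011011110000. Divide by 11101 (XOR where the leading bit is 1):
  pos 0: 10101 XOR 11101 = 01000
  pos 1: 10001 XOR 11101 = 01100
  pos 2: 11000 XOR 11101 = 00101
  pos 4: 10111 XOR 11101 = 01010
  pos 5: 10101 XOR 11101 = 01000
  pos 6: 10001 XOR 11101 = 01100
  pos 7: 11000 XOR 11101 = 00101
  pos 9: 10100 XOR 11101 = 01001
  pos 10: 10010 XOR 11101 = 01111
Remainder (last 4 bits) = 1111. This is the CRC / FCS.

1111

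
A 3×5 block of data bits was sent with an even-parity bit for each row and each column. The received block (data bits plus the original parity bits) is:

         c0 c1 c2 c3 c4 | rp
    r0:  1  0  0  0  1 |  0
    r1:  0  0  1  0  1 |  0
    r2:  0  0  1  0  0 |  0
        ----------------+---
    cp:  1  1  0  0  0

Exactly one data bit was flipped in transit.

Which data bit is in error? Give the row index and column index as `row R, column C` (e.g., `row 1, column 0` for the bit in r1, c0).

Recompute each row's even parity and compare to rp:
  r0: data parity 0, sent rp 0 → ok
  r1: data parity 0, sent rp 0 → ok
  r2: data parity 1, sent rp 0 → mismatch
Recompute each column's even parity and compare to cp:
  c0: data parity 1, sent cp 1 → ok
  c1: data parity 0, sent cp 1 → mismatch
  c2: data parity 0, sent cp 0 → ok
  c3: data parity 0, sent cp 0 → ok
  c4: data parity 0, sent cp 0 → ok
Exactly one row (r2) and one column (c1) fail → the flipped bit is at their intersection.

row 2, column 1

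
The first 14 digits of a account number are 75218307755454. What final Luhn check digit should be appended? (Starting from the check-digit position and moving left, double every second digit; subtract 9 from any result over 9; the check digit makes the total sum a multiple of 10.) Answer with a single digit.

Partial digits right→left: 4 5 4 5 5 7 7 0 3 8 1 2 5 7
Double every second digit counting from the check-digit position (so the 1st, 3rd, 5th, ... of the partial from the right).
  doubled (with −9 where >9): 8 8 1 5 6 2 1 → sum 31
  kept as-is: 5 5 7 0 8 2 7 → sum 34
Total = 31 + 34 = 65.
Check digit = (10 − (65 mod 10)) mod 10 = 5.

5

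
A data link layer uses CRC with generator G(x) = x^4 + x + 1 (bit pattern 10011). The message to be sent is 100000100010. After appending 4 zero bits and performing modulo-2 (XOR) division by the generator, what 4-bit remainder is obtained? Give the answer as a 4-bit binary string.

Append 4 zeros: 1000001000100000. Divide by 10011 (XOR where the leading bit is 1):
  pos 0: 10000 XOR 10011 = 00011
  pos 3: 11010 XOR 10011 = 01001
  pos 4: 10010 XOR 10011 = 00001
  pos 8: 10100 XOR 10011 = 00111
  pos 10: 11100 XOR 10011 = 01111
  pos 11: 11110 XOR 10011 = 01101
Remainder (last 4 bits) = 1101. This is the CRC / FCS.

1101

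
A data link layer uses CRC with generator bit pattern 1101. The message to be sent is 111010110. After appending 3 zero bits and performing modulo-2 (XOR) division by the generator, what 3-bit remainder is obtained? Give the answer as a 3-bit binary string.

011

Append 3 zeros: 111010110000. Divide by 1101 (XOR where the leading bit is 1):
  pos 0: 1110 XOR 1101 = 0011
  pos 2: 1110 XOR 1101 = 0011
  pos 4: 1111 XOR 1101 = 0010
  pos 6: 1000 XOR 1101 = 0101
  pos 7: 1010 XOR 1101 = 0111
  pos 8: 1110 XOR 1101 = 0011
Remainder (last 3 bits) = 011. This is the CRC / FCS.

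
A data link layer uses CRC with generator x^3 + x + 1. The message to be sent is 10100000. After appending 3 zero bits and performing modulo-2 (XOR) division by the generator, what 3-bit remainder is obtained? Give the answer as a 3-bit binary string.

001

Append 3 zeros: 10100000000. Divide by 1011 (XOR where the leading bit is 1):
  pos 0: 1010 XOR 1011 = 0001
  pos 3: 1000 XOR 1011 = 0011
  pos 5: 1100 XOR 1011 = 0111
  pos 6: 1110 XOR 1011 = 0101
  pos 7: 1010 XOR 1011 = 0001
Remainder (last 3 bits) = 001. This is the CRC / FCS.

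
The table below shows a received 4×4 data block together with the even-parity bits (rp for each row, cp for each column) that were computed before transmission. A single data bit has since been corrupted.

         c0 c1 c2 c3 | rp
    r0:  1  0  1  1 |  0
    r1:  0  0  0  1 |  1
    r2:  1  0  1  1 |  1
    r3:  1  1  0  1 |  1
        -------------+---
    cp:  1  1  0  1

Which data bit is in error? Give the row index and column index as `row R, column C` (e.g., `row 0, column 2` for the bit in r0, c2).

row 0, column 3

Recompute each row's even parity and compare to rp:
  r0: data parity 1, sent rp 0 → mismatch
  r1: data parity 1, sent rp 1 → ok
  r2: data parity 1, sent rp 1 → ok
  r3: data parity 1, sent rp 1 → ok
Recompute each column's even parity and compare to cp:
  c0: data parity 1, sent cp 1 → ok
  c1: data parity 1, sent cp 1 → ok
  c2: data parity 0, sent cp 0 → ok
  c3: data parity 0, sent cp 1 → mismatch
Exactly one row (r0) and one column (c3) fail → the flipped bit is at their intersection.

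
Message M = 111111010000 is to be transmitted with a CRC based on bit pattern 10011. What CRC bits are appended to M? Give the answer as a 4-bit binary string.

0110

Append 4 zeros: 1111110100000000. Divide by 10011 (XOR where the leading bit is 1):
  pos 0: 11111 XOR 10011 = 01100
  pos 1: 11001 XOR 10011 = 01010
  pos 2: 10100 XOR 10011 = 00111
  pos 4: 11110 XOR 10011 = 01101
  pos 5: 11010 XOR 10011 = 01001
  pos 6: 10010 XOR 10011 = 00001
  pos 10: 10000 XOR 10011 = 00011
Remainder (last 4 bits) = 0110. This is the CRC / FCS.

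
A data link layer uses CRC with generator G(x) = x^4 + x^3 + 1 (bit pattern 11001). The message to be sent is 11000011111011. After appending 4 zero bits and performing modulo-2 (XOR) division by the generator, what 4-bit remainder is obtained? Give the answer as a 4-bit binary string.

1111

Append 4 zeros: 110000111110110000. Divide by 11001 (XOR where the leading bit is 1):
  pos 0: 11000 XOR 11001 = 00001
  pos 4: 10111 XOR 11001 = 01110
  pos 5: 11101 XOR 11001 = 00100
  pos 7: 10010 XOR 11001 = 01011
  pos 8: 10111 XOR 11001 = 01110
  pos 9: 11101 XOR 11001 = 00100
  pos 11: 10000 XOR 11001 = 01001
  pos 12: 10010 XOR 11001 = 01011
  pos 13: 10110 XOR 11001 = 01111
Remainder (last 4 bits) = 1111. This is the CRC / FCS.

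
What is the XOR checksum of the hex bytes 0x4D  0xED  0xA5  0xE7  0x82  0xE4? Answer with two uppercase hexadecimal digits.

XOR the bytes together:
  start with 0x4D
  0x4D ⊕ 0xED = 0xA0
  0xA0 ⊕ 0xA5 = 0x05
  0x05 ⊕ 0xE7 = 0xE2
  0xE2 ⊕ 0x82 = 0x60
  0x60 ⊕ 0xE4 = 0x84

84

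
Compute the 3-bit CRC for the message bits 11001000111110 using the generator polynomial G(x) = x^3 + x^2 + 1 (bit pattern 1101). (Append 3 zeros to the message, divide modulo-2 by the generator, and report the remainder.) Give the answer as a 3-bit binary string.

100

Append 3 zeros: 11001000111110000. Divide by 1101 (XOR where the leading bit is 1):
  pos 0: 1100 XOR 1101 = 0001
  pos 3: 1100 XOR 1101 = 0001
  pos 6: 1011 XOR 1101 = 0110
  pos 7: 1101 XOR 1101 = 0000
  pos 11: 1100 XOR 1101 = 0001
Remainder (last 3 bits) = 100. This is the CRC / FCS.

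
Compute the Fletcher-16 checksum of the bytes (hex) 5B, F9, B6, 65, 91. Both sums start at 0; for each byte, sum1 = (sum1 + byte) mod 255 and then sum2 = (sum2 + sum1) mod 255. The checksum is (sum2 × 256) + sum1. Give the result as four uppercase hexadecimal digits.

3103

Running sums (mod 255):
  after byte 0 (5B): sum1=91, sum2=91
  after byte 1 (F9): sum1=85, sum2=176
  after byte 2 (B6): sum1=12, sum2=188
  after byte 3 (65): sum1=113, sum2=46
  after byte 4 (91): sum1=3, sum2=49
Checksum = sum2·256 + sum1 = 49·256 + 3 = 12547 = 0x3103.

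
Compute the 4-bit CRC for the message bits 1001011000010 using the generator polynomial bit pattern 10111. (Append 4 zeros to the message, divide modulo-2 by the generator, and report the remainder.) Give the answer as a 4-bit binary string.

Append 4 zeros: 10010110000100000. Divide by 10111 (XOR where the leading bit is 1):
  pos 0: 10010 XOR 10111 = 00101
  pos 2: 10111 XOR 10111 = 00000
  pos 11: 10000 XOR 10111 = 00111
Remainder (last 4 bits) = 1110. This is the CRC / FCS.

1110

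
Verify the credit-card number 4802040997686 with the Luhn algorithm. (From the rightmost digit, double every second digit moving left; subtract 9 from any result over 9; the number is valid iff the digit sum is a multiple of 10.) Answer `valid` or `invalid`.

invalid

From the right, keep odd positions and double even positions (subtract 9 from any doubled value over 9):
  doubled (positions 2,4,...): 7 5 9 8 4 7 → sum 40
  kept (positions 1,3,...): 6 6 9 0 0 0 4 → sum 25
Total = 65.
65 mod 10 = 5, so the number is invalid.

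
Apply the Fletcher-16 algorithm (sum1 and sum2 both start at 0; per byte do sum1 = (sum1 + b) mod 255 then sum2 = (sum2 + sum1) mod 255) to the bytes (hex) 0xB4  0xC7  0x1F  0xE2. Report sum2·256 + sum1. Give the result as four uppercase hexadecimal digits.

Running sums (mod 255):
  after byte 0 (0xB4): sum1=180, sum2=180
  after byte 1 (0xC7): sum1=124, sum2=49
  after byte 2 (0x1F): sum1=155, sum2=204
  after byte 3 (0xE2): sum1=126, sum2=75
Checksum = sum2·256 + sum1 = 75·256 + 126 = 19326 = 0x4B7E.

4B7E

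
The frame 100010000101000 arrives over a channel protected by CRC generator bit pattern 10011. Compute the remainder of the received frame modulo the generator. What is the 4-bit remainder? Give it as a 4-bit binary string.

0000

Modulo-2 division of 100010000101000 by 10011:
  pos 0: 10001 XOR 10011 = 00010
  pos 3: 10000 XOR 10011 = 00011
  pos 6: 11010 XOR 10011 = 01001
  pos 7: 10011 XOR 10011 = 00000
Remainder = 0000 (zero — the frame passes the CRC check).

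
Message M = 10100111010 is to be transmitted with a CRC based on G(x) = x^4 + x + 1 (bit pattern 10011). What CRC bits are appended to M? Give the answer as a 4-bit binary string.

Append 4 zeros: 101001110100000. Divide by 10011 (XOR where the leading bit is 1):
  pos 0: 10100 XOR 10011 = 00111
  pos 2: 11111 XOR 10011 = 01100
  pos 3: 11001 XOR 10011 = 01010
  pos 4: 10100 XOR 10011 = 00111
  pos 6: 11110 XOR 10011 = 01101
  pos 7: 11010 XOR 10011 = 01001
  pos 8: 10010 XOR 10011 = 00001
Remainder (last 4 bits) = 0100. This is the CRC / FCS.

0100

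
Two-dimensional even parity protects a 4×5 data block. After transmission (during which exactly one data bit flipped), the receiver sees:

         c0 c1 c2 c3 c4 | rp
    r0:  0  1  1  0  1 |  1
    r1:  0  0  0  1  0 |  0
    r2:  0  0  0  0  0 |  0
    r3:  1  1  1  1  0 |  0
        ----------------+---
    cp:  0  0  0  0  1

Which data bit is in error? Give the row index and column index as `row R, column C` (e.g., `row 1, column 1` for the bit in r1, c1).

row 1, column 0

Recompute each row's even parity and compare to rp:
  r0: data parity 1, sent rp 1 → ok
  r1: data parity 1, sent rp 0 → mismatch
  r2: data parity 0, sent rp 0 → ok
  r3: data parity 0, sent rp 0 → ok
Recompute each column's even parity and compare to cp:
  c0: data parity 1, sent cp 0 → mismatch
  c1: data parity 0, sent cp 0 → ok
  c2: data parity 0, sent cp 0 → ok
  c3: data parity 0, sent cp 0 → ok
  c4: data parity 1, sent cp 1 → ok
Exactly one row (r1) and one column (c0) fail → the flipped bit is at their intersection.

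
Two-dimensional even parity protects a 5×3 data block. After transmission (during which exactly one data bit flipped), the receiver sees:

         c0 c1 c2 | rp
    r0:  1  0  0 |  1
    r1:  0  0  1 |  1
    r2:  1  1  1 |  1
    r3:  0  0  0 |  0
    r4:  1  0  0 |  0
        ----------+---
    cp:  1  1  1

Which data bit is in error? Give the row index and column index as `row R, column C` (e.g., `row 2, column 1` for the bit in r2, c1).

Recompute each row's even parity and compare to rp:
  r0: data parity 1, sent rp 1 → ok
  r1: data parity 1, sent rp 1 → ok
  r2: data parity 1, sent rp 1 → ok
  r3: data parity 0, sent rp 0 → ok
  r4: data parity 1, sent rp 0 → mismatch
Recompute each column's even parity and compare to cp:
  c0: data parity 1, sent cp 1 → ok
  c1: data parity 1, sent cp 1 → ok
  c2: data parity 0, sent cp 1 → mismatch
Exactly one row (r4) and one column (c2) fail → the flipped bit is at their intersection.

row 4, column 2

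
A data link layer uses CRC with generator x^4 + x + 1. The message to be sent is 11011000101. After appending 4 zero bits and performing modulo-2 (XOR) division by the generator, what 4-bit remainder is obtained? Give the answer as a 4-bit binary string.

Append 4 zeros: 110110001010000. Divide by 10011 (XOR where the leading bit is 1):
  pos 0: 11011 XOR 10011 = 01000
  pos 1: 10000 XOR 10011 = 00011
  pos 4: 11001 XOR 10011 = 01010
  pos 5: 10100 XOR 10011 = 00111
  pos 7: 11110 XOR 10011 = 01101
  pos 8: 11010 XOR 10011 = 01001
  pos 9: 10010 XOR 10011 = 00001
Remainder (last 4 bits) = 0010. This is the CRC / FCS.

0010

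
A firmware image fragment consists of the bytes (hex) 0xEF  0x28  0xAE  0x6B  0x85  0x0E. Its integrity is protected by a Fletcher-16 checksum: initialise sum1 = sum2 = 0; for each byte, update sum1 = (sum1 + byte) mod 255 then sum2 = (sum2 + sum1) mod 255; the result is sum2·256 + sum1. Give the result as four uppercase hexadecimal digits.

Running sums (mod 255):
  after byte 0 (0xEF): sum1=239, sum2=239
  after byte 1 (0x28): sum1=24, sum2=8
  after byte 2 (0xAE): sum1=198, sum2=206
  after byte 3 (0x6B): sum1=50, sum2=1
  after byte 4 (0x85): sum1=183, sum2=184
  after byte 5 (0x0E): sum1=197, sum2=126
Checksum = sum2·256 + sum1 = 126·256 + 197 = 32453 = 0x7EC5.

7EC5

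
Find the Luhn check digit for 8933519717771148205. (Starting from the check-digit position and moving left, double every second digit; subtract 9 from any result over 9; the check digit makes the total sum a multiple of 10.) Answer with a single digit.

2

Partial digits right→left: 5 0 2 8 4 1 1 7 7 7 1 7 9 1 5 3 3 9 8
Double every second digit counting from the check-digit position (so the 1st, 3rd, 5th, ... of the partial from the right).
  doubled (with −9 where >9): 1 4 8 2 5 2 9 1 6 7 → sum 45
  kept as-is: 0 8 1 7 7 7 1 3 9 → sum 43
Total = 45 + 43 = 88.
Check digit = (10 − (88 mod 10)) mod 10 = 2.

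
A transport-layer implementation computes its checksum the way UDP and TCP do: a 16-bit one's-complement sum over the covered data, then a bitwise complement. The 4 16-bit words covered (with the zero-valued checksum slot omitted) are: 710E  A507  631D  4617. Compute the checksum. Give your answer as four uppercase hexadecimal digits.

One's-complement addition (fold any carry out of bit 15 back into bit 0):
  0x710E + 0xA507 = 0x11615 → wrap carry → 0x1616
  0x1616 + 0x631D = 0x07933
  0x7933 + 0x4617 = 0x0BF4A
One's-complement sum = 0xBF4A.
Checksum = ~0xBF4A & 0xFFFF = 0x40B5.

40B5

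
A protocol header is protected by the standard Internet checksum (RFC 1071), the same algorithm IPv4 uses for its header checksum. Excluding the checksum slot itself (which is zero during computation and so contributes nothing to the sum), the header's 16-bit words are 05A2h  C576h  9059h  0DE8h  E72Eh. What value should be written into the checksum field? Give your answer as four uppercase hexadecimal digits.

AF76

One's-complement addition (fold any carry out of bit 15 back into bit 0):
  0x05A2 + 0xC576 = 0x0CB18
  0xCB18 + 0x9059 = 0x15B71 → wrap carry → 0x5B72
  0x5B72 + 0x0DE8 = 0x0695A
  0x695A + 0xE72E = 0x15088 → wrap carry → 0x5089
One's-complement sum = 0x5089.
Checksum = ~0x5089 & 0xFFFF = 0xAF76.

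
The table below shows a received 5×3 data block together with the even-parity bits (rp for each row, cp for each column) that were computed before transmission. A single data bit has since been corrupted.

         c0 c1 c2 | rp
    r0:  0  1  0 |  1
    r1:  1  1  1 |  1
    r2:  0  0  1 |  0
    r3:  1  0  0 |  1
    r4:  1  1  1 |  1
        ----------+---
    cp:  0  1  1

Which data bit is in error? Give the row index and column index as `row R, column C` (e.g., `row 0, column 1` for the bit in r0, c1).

Recompute each row's even parity and compare to rp:
  r0: data parity 1, sent rp 1 → ok
  r1: data parity 1, sent rp 1 → ok
  r2: data parity 1, sent rp 0 → mismatch
  r3: data parity 1, sent rp 1 → ok
  r4: data parity 1, sent rp 1 → ok
Recompute each column's even parity and compare to cp:
  c0: data parity 1, sent cp 0 → mismatch
  c1: data parity 1, sent cp 1 → ok
  c2: data parity 1, sent cp 1 → ok
Exactly one row (r2) and one column (c0) fail → the flipped bit is at their intersection.

row 2, column 0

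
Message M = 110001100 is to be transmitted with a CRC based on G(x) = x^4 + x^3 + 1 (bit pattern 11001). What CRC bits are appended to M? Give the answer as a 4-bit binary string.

0110

Append 4 zeros: 1100011000000. Divide by 11001 (XOR where the leading bit is 1):
  pos 0: 11000 XOR 11001 = 00001
  pos 4: 11100 XOR 11001 = 00101
  pos 6: 10100 XOR 11001 = 01101
  pos 7: 11010 XOR 11001 = 00011
Remainder (last 4 bits) = 0110. This is the CRC / FCS.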